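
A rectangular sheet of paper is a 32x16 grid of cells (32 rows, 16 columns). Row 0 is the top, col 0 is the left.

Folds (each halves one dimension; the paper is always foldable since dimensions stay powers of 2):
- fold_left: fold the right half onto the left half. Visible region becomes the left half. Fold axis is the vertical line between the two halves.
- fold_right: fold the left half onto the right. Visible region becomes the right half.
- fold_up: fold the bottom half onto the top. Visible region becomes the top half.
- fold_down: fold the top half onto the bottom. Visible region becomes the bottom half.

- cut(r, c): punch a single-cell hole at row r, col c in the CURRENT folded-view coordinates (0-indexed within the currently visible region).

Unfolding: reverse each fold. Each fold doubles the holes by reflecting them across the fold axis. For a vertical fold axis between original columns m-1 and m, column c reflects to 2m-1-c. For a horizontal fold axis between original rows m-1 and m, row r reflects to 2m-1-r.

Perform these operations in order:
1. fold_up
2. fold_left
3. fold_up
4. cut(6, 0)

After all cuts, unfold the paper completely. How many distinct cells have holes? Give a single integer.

Op 1 fold_up: fold axis h@16; visible region now rows[0,16) x cols[0,16) = 16x16
Op 2 fold_left: fold axis v@8; visible region now rows[0,16) x cols[0,8) = 16x8
Op 3 fold_up: fold axis h@8; visible region now rows[0,8) x cols[0,8) = 8x8
Op 4 cut(6, 0): punch at orig (6,0); cuts so far [(6, 0)]; region rows[0,8) x cols[0,8) = 8x8
Unfold 1 (reflect across h@8): 2 holes -> [(6, 0), (9, 0)]
Unfold 2 (reflect across v@8): 4 holes -> [(6, 0), (6, 15), (9, 0), (9, 15)]
Unfold 3 (reflect across h@16): 8 holes -> [(6, 0), (6, 15), (9, 0), (9, 15), (22, 0), (22, 15), (25, 0), (25, 15)]

Answer: 8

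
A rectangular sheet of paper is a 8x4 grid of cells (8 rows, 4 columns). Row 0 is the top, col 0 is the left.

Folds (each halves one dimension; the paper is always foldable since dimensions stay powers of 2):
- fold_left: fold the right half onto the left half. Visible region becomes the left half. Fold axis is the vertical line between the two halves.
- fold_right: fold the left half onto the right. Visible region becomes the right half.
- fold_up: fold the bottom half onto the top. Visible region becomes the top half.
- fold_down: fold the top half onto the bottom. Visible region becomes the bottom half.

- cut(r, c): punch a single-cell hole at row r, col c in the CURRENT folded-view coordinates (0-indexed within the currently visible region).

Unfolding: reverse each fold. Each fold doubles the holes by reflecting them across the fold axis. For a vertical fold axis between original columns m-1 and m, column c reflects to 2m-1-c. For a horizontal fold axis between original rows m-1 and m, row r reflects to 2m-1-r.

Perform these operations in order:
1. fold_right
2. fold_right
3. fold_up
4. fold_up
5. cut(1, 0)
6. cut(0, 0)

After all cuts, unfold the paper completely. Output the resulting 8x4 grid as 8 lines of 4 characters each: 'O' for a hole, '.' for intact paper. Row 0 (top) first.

Op 1 fold_right: fold axis v@2; visible region now rows[0,8) x cols[2,4) = 8x2
Op 2 fold_right: fold axis v@3; visible region now rows[0,8) x cols[3,4) = 8x1
Op 3 fold_up: fold axis h@4; visible region now rows[0,4) x cols[3,4) = 4x1
Op 4 fold_up: fold axis h@2; visible region now rows[0,2) x cols[3,4) = 2x1
Op 5 cut(1, 0): punch at orig (1,3); cuts so far [(1, 3)]; region rows[0,2) x cols[3,4) = 2x1
Op 6 cut(0, 0): punch at orig (0,3); cuts so far [(0, 3), (1, 3)]; region rows[0,2) x cols[3,4) = 2x1
Unfold 1 (reflect across h@2): 4 holes -> [(0, 3), (1, 3), (2, 3), (3, 3)]
Unfold 2 (reflect across h@4): 8 holes -> [(0, 3), (1, 3), (2, 3), (3, 3), (4, 3), (5, 3), (6, 3), (7, 3)]
Unfold 3 (reflect across v@3): 16 holes -> [(0, 2), (0, 3), (1, 2), (1, 3), (2, 2), (2, 3), (3, 2), (3, 3), (4, 2), (4, 3), (5, 2), (5, 3), (6, 2), (6, 3), (7, 2), (7, 3)]
Unfold 4 (reflect across v@2): 32 holes -> [(0, 0), (0, 1), (0, 2), (0, 3), (1, 0), (1, 1), (1, 2), (1, 3), (2, 0), (2, 1), (2, 2), (2, 3), (3, 0), (3, 1), (3, 2), (3, 3), (4, 0), (4, 1), (4, 2), (4, 3), (5, 0), (5, 1), (5, 2), (5, 3), (6, 0), (6, 1), (6, 2), (6, 3), (7, 0), (7, 1), (7, 2), (7, 3)]

Answer: OOOO
OOOO
OOOO
OOOO
OOOO
OOOO
OOOO
OOOO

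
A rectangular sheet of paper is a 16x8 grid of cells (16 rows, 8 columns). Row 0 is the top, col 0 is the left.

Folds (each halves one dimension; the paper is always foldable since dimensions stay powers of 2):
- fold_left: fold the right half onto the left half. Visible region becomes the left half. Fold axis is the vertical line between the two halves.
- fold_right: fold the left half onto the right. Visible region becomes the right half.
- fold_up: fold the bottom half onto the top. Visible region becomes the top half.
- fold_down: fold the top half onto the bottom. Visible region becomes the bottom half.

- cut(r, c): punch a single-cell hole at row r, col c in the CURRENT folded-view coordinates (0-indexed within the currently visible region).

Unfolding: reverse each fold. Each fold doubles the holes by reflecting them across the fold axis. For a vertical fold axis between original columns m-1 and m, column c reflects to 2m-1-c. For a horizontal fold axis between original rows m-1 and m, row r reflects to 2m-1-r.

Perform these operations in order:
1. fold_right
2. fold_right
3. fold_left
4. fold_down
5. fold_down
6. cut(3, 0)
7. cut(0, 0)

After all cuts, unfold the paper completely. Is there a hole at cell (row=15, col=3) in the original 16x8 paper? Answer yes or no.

Answer: yes

Derivation:
Op 1 fold_right: fold axis v@4; visible region now rows[0,16) x cols[4,8) = 16x4
Op 2 fold_right: fold axis v@6; visible region now rows[0,16) x cols[6,8) = 16x2
Op 3 fold_left: fold axis v@7; visible region now rows[0,16) x cols[6,7) = 16x1
Op 4 fold_down: fold axis h@8; visible region now rows[8,16) x cols[6,7) = 8x1
Op 5 fold_down: fold axis h@12; visible region now rows[12,16) x cols[6,7) = 4x1
Op 6 cut(3, 0): punch at orig (15,6); cuts so far [(15, 6)]; region rows[12,16) x cols[6,7) = 4x1
Op 7 cut(0, 0): punch at orig (12,6); cuts so far [(12, 6), (15, 6)]; region rows[12,16) x cols[6,7) = 4x1
Unfold 1 (reflect across h@12): 4 holes -> [(8, 6), (11, 6), (12, 6), (15, 6)]
Unfold 2 (reflect across h@8): 8 holes -> [(0, 6), (3, 6), (4, 6), (7, 6), (8, 6), (11, 6), (12, 6), (15, 6)]
Unfold 3 (reflect across v@7): 16 holes -> [(0, 6), (0, 7), (3, 6), (3, 7), (4, 6), (4, 7), (7, 6), (7, 7), (8, 6), (8, 7), (11, 6), (11, 7), (12, 6), (12, 7), (15, 6), (15, 7)]
Unfold 4 (reflect across v@6): 32 holes -> [(0, 4), (0, 5), (0, 6), (0, 7), (3, 4), (3, 5), (3, 6), (3, 7), (4, 4), (4, 5), (4, 6), (4, 7), (7, 4), (7, 5), (7, 6), (7, 7), (8, 4), (8, 5), (8, 6), (8, 7), (11, 4), (11, 5), (11, 6), (11, 7), (12, 4), (12, 5), (12, 6), (12, 7), (15, 4), (15, 5), (15, 6), (15, 7)]
Unfold 5 (reflect across v@4): 64 holes -> [(0, 0), (0, 1), (0, 2), (0, 3), (0, 4), (0, 5), (0, 6), (0, 7), (3, 0), (3, 1), (3, 2), (3, 3), (3, 4), (3, 5), (3, 6), (3, 7), (4, 0), (4, 1), (4, 2), (4, 3), (4, 4), (4, 5), (4, 6), (4, 7), (7, 0), (7, 1), (7, 2), (7, 3), (7, 4), (7, 5), (7, 6), (7, 7), (8, 0), (8, 1), (8, 2), (8, 3), (8, 4), (8, 5), (8, 6), (8, 7), (11, 0), (11, 1), (11, 2), (11, 3), (11, 4), (11, 5), (11, 6), (11, 7), (12, 0), (12, 1), (12, 2), (12, 3), (12, 4), (12, 5), (12, 6), (12, 7), (15, 0), (15, 1), (15, 2), (15, 3), (15, 4), (15, 5), (15, 6), (15, 7)]
Holes: [(0, 0), (0, 1), (0, 2), (0, 3), (0, 4), (0, 5), (0, 6), (0, 7), (3, 0), (3, 1), (3, 2), (3, 3), (3, 4), (3, 5), (3, 6), (3, 7), (4, 0), (4, 1), (4, 2), (4, 3), (4, 4), (4, 5), (4, 6), (4, 7), (7, 0), (7, 1), (7, 2), (7, 3), (7, 4), (7, 5), (7, 6), (7, 7), (8, 0), (8, 1), (8, 2), (8, 3), (8, 4), (8, 5), (8, 6), (8, 7), (11, 0), (11, 1), (11, 2), (11, 3), (11, 4), (11, 5), (11, 6), (11, 7), (12, 0), (12, 1), (12, 2), (12, 3), (12, 4), (12, 5), (12, 6), (12, 7), (15, 0), (15, 1), (15, 2), (15, 3), (15, 4), (15, 5), (15, 6), (15, 7)]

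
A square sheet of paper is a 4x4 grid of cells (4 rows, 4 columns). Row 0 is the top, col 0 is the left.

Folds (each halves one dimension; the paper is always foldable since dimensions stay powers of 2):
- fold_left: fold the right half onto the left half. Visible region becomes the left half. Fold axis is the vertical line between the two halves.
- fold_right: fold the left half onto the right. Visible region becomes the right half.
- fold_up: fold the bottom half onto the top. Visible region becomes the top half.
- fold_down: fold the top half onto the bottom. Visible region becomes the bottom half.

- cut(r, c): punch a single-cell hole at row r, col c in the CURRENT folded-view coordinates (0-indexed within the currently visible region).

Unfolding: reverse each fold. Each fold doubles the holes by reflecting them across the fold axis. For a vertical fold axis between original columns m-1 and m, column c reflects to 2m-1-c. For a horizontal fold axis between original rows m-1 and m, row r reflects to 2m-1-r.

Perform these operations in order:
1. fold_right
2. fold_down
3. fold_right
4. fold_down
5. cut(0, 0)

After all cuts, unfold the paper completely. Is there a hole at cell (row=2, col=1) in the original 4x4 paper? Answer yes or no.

Op 1 fold_right: fold axis v@2; visible region now rows[0,4) x cols[2,4) = 4x2
Op 2 fold_down: fold axis h@2; visible region now rows[2,4) x cols[2,4) = 2x2
Op 3 fold_right: fold axis v@3; visible region now rows[2,4) x cols[3,4) = 2x1
Op 4 fold_down: fold axis h@3; visible region now rows[3,4) x cols[3,4) = 1x1
Op 5 cut(0, 0): punch at orig (3,3); cuts so far [(3, 3)]; region rows[3,4) x cols[3,4) = 1x1
Unfold 1 (reflect across h@3): 2 holes -> [(2, 3), (3, 3)]
Unfold 2 (reflect across v@3): 4 holes -> [(2, 2), (2, 3), (3, 2), (3, 3)]
Unfold 3 (reflect across h@2): 8 holes -> [(0, 2), (0, 3), (1, 2), (1, 3), (2, 2), (2, 3), (3, 2), (3, 3)]
Unfold 4 (reflect across v@2): 16 holes -> [(0, 0), (0, 1), (0, 2), (0, 3), (1, 0), (1, 1), (1, 2), (1, 3), (2, 0), (2, 1), (2, 2), (2, 3), (3, 0), (3, 1), (3, 2), (3, 3)]
Holes: [(0, 0), (0, 1), (0, 2), (0, 3), (1, 0), (1, 1), (1, 2), (1, 3), (2, 0), (2, 1), (2, 2), (2, 3), (3, 0), (3, 1), (3, 2), (3, 3)]

Answer: yes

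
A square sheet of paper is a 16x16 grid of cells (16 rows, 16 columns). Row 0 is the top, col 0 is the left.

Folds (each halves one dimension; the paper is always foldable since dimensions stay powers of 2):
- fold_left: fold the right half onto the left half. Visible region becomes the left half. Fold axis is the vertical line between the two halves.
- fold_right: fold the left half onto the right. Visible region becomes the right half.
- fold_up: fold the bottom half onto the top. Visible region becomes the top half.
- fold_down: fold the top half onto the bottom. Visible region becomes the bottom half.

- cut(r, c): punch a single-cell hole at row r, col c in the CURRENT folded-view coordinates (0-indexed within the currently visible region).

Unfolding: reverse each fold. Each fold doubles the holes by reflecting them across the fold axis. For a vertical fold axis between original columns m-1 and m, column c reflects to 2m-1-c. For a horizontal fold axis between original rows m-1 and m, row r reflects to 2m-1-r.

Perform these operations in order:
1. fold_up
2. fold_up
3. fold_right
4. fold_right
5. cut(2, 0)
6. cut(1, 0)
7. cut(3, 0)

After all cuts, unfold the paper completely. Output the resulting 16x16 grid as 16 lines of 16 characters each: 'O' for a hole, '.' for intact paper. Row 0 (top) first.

Op 1 fold_up: fold axis h@8; visible region now rows[0,8) x cols[0,16) = 8x16
Op 2 fold_up: fold axis h@4; visible region now rows[0,4) x cols[0,16) = 4x16
Op 3 fold_right: fold axis v@8; visible region now rows[0,4) x cols[8,16) = 4x8
Op 4 fold_right: fold axis v@12; visible region now rows[0,4) x cols[12,16) = 4x4
Op 5 cut(2, 0): punch at orig (2,12); cuts so far [(2, 12)]; region rows[0,4) x cols[12,16) = 4x4
Op 6 cut(1, 0): punch at orig (1,12); cuts so far [(1, 12), (2, 12)]; region rows[0,4) x cols[12,16) = 4x4
Op 7 cut(3, 0): punch at orig (3,12); cuts so far [(1, 12), (2, 12), (3, 12)]; region rows[0,4) x cols[12,16) = 4x4
Unfold 1 (reflect across v@12): 6 holes -> [(1, 11), (1, 12), (2, 11), (2, 12), (3, 11), (3, 12)]
Unfold 2 (reflect across v@8): 12 holes -> [(1, 3), (1, 4), (1, 11), (1, 12), (2, 3), (2, 4), (2, 11), (2, 12), (3, 3), (3, 4), (3, 11), (3, 12)]
Unfold 3 (reflect across h@4): 24 holes -> [(1, 3), (1, 4), (1, 11), (1, 12), (2, 3), (2, 4), (2, 11), (2, 12), (3, 3), (3, 4), (3, 11), (3, 12), (4, 3), (4, 4), (4, 11), (4, 12), (5, 3), (5, 4), (5, 11), (5, 12), (6, 3), (6, 4), (6, 11), (6, 12)]
Unfold 4 (reflect across h@8): 48 holes -> [(1, 3), (1, 4), (1, 11), (1, 12), (2, 3), (2, 4), (2, 11), (2, 12), (3, 3), (3, 4), (3, 11), (3, 12), (4, 3), (4, 4), (4, 11), (4, 12), (5, 3), (5, 4), (5, 11), (5, 12), (6, 3), (6, 4), (6, 11), (6, 12), (9, 3), (9, 4), (9, 11), (9, 12), (10, 3), (10, 4), (10, 11), (10, 12), (11, 3), (11, 4), (11, 11), (11, 12), (12, 3), (12, 4), (12, 11), (12, 12), (13, 3), (13, 4), (13, 11), (13, 12), (14, 3), (14, 4), (14, 11), (14, 12)]

Answer: ................
...OO......OO...
...OO......OO...
...OO......OO...
...OO......OO...
...OO......OO...
...OO......OO...
................
................
...OO......OO...
...OO......OO...
...OO......OO...
...OO......OO...
...OO......OO...
...OO......OO...
................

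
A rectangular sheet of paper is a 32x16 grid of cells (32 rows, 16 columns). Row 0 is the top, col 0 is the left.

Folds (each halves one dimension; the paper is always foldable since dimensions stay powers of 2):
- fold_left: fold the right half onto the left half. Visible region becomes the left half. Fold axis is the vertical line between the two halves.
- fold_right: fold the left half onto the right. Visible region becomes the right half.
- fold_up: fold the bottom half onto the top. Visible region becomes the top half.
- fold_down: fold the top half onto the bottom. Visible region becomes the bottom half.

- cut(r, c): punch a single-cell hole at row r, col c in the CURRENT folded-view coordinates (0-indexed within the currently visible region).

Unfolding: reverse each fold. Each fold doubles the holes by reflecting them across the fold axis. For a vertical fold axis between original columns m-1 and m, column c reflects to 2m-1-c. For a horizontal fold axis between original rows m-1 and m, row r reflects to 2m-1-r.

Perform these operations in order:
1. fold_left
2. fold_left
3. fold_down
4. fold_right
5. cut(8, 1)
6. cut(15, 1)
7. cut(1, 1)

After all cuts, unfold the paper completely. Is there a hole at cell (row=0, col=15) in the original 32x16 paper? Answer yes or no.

Answer: yes

Derivation:
Op 1 fold_left: fold axis v@8; visible region now rows[0,32) x cols[0,8) = 32x8
Op 2 fold_left: fold axis v@4; visible region now rows[0,32) x cols[0,4) = 32x4
Op 3 fold_down: fold axis h@16; visible region now rows[16,32) x cols[0,4) = 16x4
Op 4 fold_right: fold axis v@2; visible region now rows[16,32) x cols[2,4) = 16x2
Op 5 cut(8, 1): punch at orig (24,3); cuts so far [(24, 3)]; region rows[16,32) x cols[2,4) = 16x2
Op 6 cut(15, 1): punch at orig (31,3); cuts so far [(24, 3), (31, 3)]; region rows[16,32) x cols[2,4) = 16x2
Op 7 cut(1, 1): punch at orig (17,3); cuts so far [(17, 3), (24, 3), (31, 3)]; region rows[16,32) x cols[2,4) = 16x2
Unfold 1 (reflect across v@2): 6 holes -> [(17, 0), (17, 3), (24, 0), (24, 3), (31, 0), (31, 3)]
Unfold 2 (reflect across h@16): 12 holes -> [(0, 0), (0, 3), (7, 0), (7, 3), (14, 0), (14, 3), (17, 0), (17, 3), (24, 0), (24, 3), (31, 0), (31, 3)]
Unfold 3 (reflect across v@4): 24 holes -> [(0, 0), (0, 3), (0, 4), (0, 7), (7, 0), (7, 3), (7, 4), (7, 7), (14, 0), (14, 3), (14, 4), (14, 7), (17, 0), (17, 3), (17, 4), (17, 7), (24, 0), (24, 3), (24, 4), (24, 7), (31, 0), (31, 3), (31, 4), (31, 7)]
Unfold 4 (reflect across v@8): 48 holes -> [(0, 0), (0, 3), (0, 4), (0, 7), (0, 8), (0, 11), (0, 12), (0, 15), (7, 0), (7, 3), (7, 4), (7, 7), (7, 8), (7, 11), (7, 12), (7, 15), (14, 0), (14, 3), (14, 4), (14, 7), (14, 8), (14, 11), (14, 12), (14, 15), (17, 0), (17, 3), (17, 4), (17, 7), (17, 8), (17, 11), (17, 12), (17, 15), (24, 0), (24, 3), (24, 4), (24, 7), (24, 8), (24, 11), (24, 12), (24, 15), (31, 0), (31, 3), (31, 4), (31, 7), (31, 8), (31, 11), (31, 12), (31, 15)]
Holes: [(0, 0), (0, 3), (0, 4), (0, 7), (0, 8), (0, 11), (0, 12), (0, 15), (7, 0), (7, 3), (7, 4), (7, 7), (7, 8), (7, 11), (7, 12), (7, 15), (14, 0), (14, 3), (14, 4), (14, 7), (14, 8), (14, 11), (14, 12), (14, 15), (17, 0), (17, 3), (17, 4), (17, 7), (17, 8), (17, 11), (17, 12), (17, 15), (24, 0), (24, 3), (24, 4), (24, 7), (24, 8), (24, 11), (24, 12), (24, 15), (31, 0), (31, 3), (31, 4), (31, 7), (31, 8), (31, 11), (31, 12), (31, 15)]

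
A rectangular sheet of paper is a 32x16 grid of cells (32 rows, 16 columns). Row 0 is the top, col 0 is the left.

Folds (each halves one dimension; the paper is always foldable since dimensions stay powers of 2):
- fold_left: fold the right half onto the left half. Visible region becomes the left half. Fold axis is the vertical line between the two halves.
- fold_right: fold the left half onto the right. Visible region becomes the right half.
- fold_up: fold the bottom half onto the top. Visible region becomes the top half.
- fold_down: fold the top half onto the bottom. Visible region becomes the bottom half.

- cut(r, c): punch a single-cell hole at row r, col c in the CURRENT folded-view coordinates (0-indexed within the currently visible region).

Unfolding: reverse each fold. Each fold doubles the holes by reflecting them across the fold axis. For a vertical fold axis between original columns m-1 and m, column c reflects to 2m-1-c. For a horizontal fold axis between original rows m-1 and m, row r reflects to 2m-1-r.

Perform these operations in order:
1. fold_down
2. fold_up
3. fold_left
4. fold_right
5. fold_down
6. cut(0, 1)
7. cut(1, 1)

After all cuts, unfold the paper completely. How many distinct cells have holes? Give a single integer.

Answer: 64

Derivation:
Op 1 fold_down: fold axis h@16; visible region now rows[16,32) x cols[0,16) = 16x16
Op 2 fold_up: fold axis h@24; visible region now rows[16,24) x cols[0,16) = 8x16
Op 3 fold_left: fold axis v@8; visible region now rows[16,24) x cols[0,8) = 8x8
Op 4 fold_right: fold axis v@4; visible region now rows[16,24) x cols[4,8) = 8x4
Op 5 fold_down: fold axis h@20; visible region now rows[20,24) x cols[4,8) = 4x4
Op 6 cut(0, 1): punch at orig (20,5); cuts so far [(20, 5)]; region rows[20,24) x cols[4,8) = 4x4
Op 7 cut(1, 1): punch at orig (21,5); cuts so far [(20, 5), (21, 5)]; region rows[20,24) x cols[4,8) = 4x4
Unfold 1 (reflect across h@20): 4 holes -> [(18, 5), (19, 5), (20, 5), (21, 5)]
Unfold 2 (reflect across v@4): 8 holes -> [(18, 2), (18, 5), (19, 2), (19, 5), (20, 2), (20, 5), (21, 2), (21, 5)]
Unfold 3 (reflect across v@8): 16 holes -> [(18, 2), (18, 5), (18, 10), (18, 13), (19, 2), (19, 5), (19, 10), (19, 13), (20, 2), (20, 5), (20, 10), (20, 13), (21, 2), (21, 5), (21, 10), (21, 13)]
Unfold 4 (reflect across h@24): 32 holes -> [(18, 2), (18, 5), (18, 10), (18, 13), (19, 2), (19, 5), (19, 10), (19, 13), (20, 2), (20, 5), (20, 10), (20, 13), (21, 2), (21, 5), (21, 10), (21, 13), (26, 2), (26, 5), (26, 10), (26, 13), (27, 2), (27, 5), (27, 10), (27, 13), (28, 2), (28, 5), (28, 10), (28, 13), (29, 2), (29, 5), (29, 10), (29, 13)]
Unfold 5 (reflect across h@16): 64 holes -> [(2, 2), (2, 5), (2, 10), (2, 13), (3, 2), (3, 5), (3, 10), (3, 13), (4, 2), (4, 5), (4, 10), (4, 13), (5, 2), (5, 5), (5, 10), (5, 13), (10, 2), (10, 5), (10, 10), (10, 13), (11, 2), (11, 5), (11, 10), (11, 13), (12, 2), (12, 5), (12, 10), (12, 13), (13, 2), (13, 5), (13, 10), (13, 13), (18, 2), (18, 5), (18, 10), (18, 13), (19, 2), (19, 5), (19, 10), (19, 13), (20, 2), (20, 5), (20, 10), (20, 13), (21, 2), (21, 5), (21, 10), (21, 13), (26, 2), (26, 5), (26, 10), (26, 13), (27, 2), (27, 5), (27, 10), (27, 13), (28, 2), (28, 5), (28, 10), (28, 13), (29, 2), (29, 5), (29, 10), (29, 13)]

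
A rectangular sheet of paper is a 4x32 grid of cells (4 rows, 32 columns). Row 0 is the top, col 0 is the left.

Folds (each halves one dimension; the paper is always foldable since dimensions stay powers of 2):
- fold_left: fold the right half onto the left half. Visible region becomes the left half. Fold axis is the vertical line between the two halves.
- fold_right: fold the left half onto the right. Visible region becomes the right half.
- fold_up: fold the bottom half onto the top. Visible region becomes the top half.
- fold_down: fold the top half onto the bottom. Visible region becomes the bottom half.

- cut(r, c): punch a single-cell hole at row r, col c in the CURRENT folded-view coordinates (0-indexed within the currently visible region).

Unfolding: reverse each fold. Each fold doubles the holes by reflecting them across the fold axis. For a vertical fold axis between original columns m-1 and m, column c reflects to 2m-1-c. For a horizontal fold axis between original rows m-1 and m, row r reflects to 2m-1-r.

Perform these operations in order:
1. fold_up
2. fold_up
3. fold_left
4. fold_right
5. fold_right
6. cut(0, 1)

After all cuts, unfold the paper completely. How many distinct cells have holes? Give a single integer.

Op 1 fold_up: fold axis h@2; visible region now rows[0,2) x cols[0,32) = 2x32
Op 2 fold_up: fold axis h@1; visible region now rows[0,1) x cols[0,32) = 1x32
Op 3 fold_left: fold axis v@16; visible region now rows[0,1) x cols[0,16) = 1x16
Op 4 fold_right: fold axis v@8; visible region now rows[0,1) x cols[8,16) = 1x8
Op 5 fold_right: fold axis v@12; visible region now rows[0,1) x cols[12,16) = 1x4
Op 6 cut(0, 1): punch at orig (0,13); cuts so far [(0, 13)]; region rows[0,1) x cols[12,16) = 1x4
Unfold 1 (reflect across v@12): 2 holes -> [(0, 10), (0, 13)]
Unfold 2 (reflect across v@8): 4 holes -> [(0, 2), (0, 5), (0, 10), (0, 13)]
Unfold 3 (reflect across v@16): 8 holes -> [(0, 2), (0, 5), (0, 10), (0, 13), (0, 18), (0, 21), (0, 26), (0, 29)]
Unfold 4 (reflect across h@1): 16 holes -> [(0, 2), (0, 5), (0, 10), (0, 13), (0, 18), (0, 21), (0, 26), (0, 29), (1, 2), (1, 5), (1, 10), (1, 13), (1, 18), (1, 21), (1, 26), (1, 29)]
Unfold 5 (reflect across h@2): 32 holes -> [(0, 2), (0, 5), (0, 10), (0, 13), (0, 18), (0, 21), (0, 26), (0, 29), (1, 2), (1, 5), (1, 10), (1, 13), (1, 18), (1, 21), (1, 26), (1, 29), (2, 2), (2, 5), (2, 10), (2, 13), (2, 18), (2, 21), (2, 26), (2, 29), (3, 2), (3, 5), (3, 10), (3, 13), (3, 18), (3, 21), (3, 26), (3, 29)]

Answer: 32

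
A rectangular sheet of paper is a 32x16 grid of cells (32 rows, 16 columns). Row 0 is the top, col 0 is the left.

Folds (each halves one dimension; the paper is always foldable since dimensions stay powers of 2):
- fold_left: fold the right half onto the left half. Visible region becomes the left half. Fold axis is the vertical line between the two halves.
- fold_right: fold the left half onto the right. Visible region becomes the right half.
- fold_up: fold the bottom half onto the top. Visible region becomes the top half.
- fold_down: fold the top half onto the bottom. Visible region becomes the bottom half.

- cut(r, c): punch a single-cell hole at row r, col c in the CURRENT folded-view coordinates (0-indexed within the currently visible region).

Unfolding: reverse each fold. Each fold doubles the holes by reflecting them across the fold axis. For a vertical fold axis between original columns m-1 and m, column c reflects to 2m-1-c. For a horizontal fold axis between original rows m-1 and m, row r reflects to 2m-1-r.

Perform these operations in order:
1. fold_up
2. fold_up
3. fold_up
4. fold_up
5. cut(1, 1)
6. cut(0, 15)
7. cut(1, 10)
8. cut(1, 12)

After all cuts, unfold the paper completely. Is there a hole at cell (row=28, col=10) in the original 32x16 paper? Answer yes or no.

Answer: no

Derivation:
Op 1 fold_up: fold axis h@16; visible region now rows[0,16) x cols[0,16) = 16x16
Op 2 fold_up: fold axis h@8; visible region now rows[0,8) x cols[0,16) = 8x16
Op 3 fold_up: fold axis h@4; visible region now rows[0,4) x cols[0,16) = 4x16
Op 4 fold_up: fold axis h@2; visible region now rows[0,2) x cols[0,16) = 2x16
Op 5 cut(1, 1): punch at orig (1,1); cuts so far [(1, 1)]; region rows[0,2) x cols[0,16) = 2x16
Op 6 cut(0, 15): punch at orig (0,15); cuts so far [(0, 15), (1, 1)]; region rows[0,2) x cols[0,16) = 2x16
Op 7 cut(1, 10): punch at orig (1,10); cuts so far [(0, 15), (1, 1), (1, 10)]; region rows[0,2) x cols[0,16) = 2x16
Op 8 cut(1, 12): punch at orig (1,12); cuts so far [(0, 15), (1, 1), (1, 10), (1, 12)]; region rows[0,2) x cols[0,16) = 2x16
Unfold 1 (reflect across h@2): 8 holes -> [(0, 15), (1, 1), (1, 10), (1, 12), (2, 1), (2, 10), (2, 12), (3, 15)]
Unfold 2 (reflect across h@4): 16 holes -> [(0, 15), (1, 1), (1, 10), (1, 12), (2, 1), (2, 10), (2, 12), (3, 15), (4, 15), (5, 1), (5, 10), (5, 12), (6, 1), (6, 10), (6, 12), (7, 15)]
Unfold 3 (reflect across h@8): 32 holes -> [(0, 15), (1, 1), (1, 10), (1, 12), (2, 1), (2, 10), (2, 12), (3, 15), (4, 15), (5, 1), (5, 10), (5, 12), (6, 1), (6, 10), (6, 12), (7, 15), (8, 15), (9, 1), (9, 10), (9, 12), (10, 1), (10, 10), (10, 12), (11, 15), (12, 15), (13, 1), (13, 10), (13, 12), (14, 1), (14, 10), (14, 12), (15, 15)]
Unfold 4 (reflect across h@16): 64 holes -> [(0, 15), (1, 1), (1, 10), (1, 12), (2, 1), (2, 10), (2, 12), (3, 15), (4, 15), (5, 1), (5, 10), (5, 12), (6, 1), (6, 10), (6, 12), (7, 15), (8, 15), (9, 1), (9, 10), (9, 12), (10, 1), (10, 10), (10, 12), (11, 15), (12, 15), (13, 1), (13, 10), (13, 12), (14, 1), (14, 10), (14, 12), (15, 15), (16, 15), (17, 1), (17, 10), (17, 12), (18, 1), (18, 10), (18, 12), (19, 15), (20, 15), (21, 1), (21, 10), (21, 12), (22, 1), (22, 10), (22, 12), (23, 15), (24, 15), (25, 1), (25, 10), (25, 12), (26, 1), (26, 10), (26, 12), (27, 15), (28, 15), (29, 1), (29, 10), (29, 12), (30, 1), (30, 10), (30, 12), (31, 15)]
Holes: [(0, 15), (1, 1), (1, 10), (1, 12), (2, 1), (2, 10), (2, 12), (3, 15), (4, 15), (5, 1), (5, 10), (5, 12), (6, 1), (6, 10), (6, 12), (7, 15), (8, 15), (9, 1), (9, 10), (9, 12), (10, 1), (10, 10), (10, 12), (11, 15), (12, 15), (13, 1), (13, 10), (13, 12), (14, 1), (14, 10), (14, 12), (15, 15), (16, 15), (17, 1), (17, 10), (17, 12), (18, 1), (18, 10), (18, 12), (19, 15), (20, 15), (21, 1), (21, 10), (21, 12), (22, 1), (22, 10), (22, 12), (23, 15), (24, 15), (25, 1), (25, 10), (25, 12), (26, 1), (26, 10), (26, 12), (27, 15), (28, 15), (29, 1), (29, 10), (29, 12), (30, 1), (30, 10), (30, 12), (31, 15)]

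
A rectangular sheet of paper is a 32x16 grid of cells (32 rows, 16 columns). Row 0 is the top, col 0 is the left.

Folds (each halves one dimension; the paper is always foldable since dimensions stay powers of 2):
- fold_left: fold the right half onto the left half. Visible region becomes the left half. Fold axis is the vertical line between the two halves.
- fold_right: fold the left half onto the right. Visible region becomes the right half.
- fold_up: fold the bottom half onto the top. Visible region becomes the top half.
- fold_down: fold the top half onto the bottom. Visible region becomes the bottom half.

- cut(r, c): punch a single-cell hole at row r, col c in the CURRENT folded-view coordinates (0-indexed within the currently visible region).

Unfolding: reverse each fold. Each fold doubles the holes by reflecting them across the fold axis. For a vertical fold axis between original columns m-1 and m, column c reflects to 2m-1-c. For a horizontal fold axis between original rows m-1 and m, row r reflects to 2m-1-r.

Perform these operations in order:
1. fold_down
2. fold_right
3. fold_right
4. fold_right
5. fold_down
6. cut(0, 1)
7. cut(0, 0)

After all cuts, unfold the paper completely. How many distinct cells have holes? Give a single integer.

Op 1 fold_down: fold axis h@16; visible region now rows[16,32) x cols[0,16) = 16x16
Op 2 fold_right: fold axis v@8; visible region now rows[16,32) x cols[8,16) = 16x8
Op 3 fold_right: fold axis v@12; visible region now rows[16,32) x cols[12,16) = 16x4
Op 4 fold_right: fold axis v@14; visible region now rows[16,32) x cols[14,16) = 16x2
Op 5 fold_down: fold axis h@24; visible region now rows[24,32) x cols[14,16) = 8x2
Op 6 cut(0, 1): punch at orig (24,15); cuts so far [(24, 15)]; region rows[24,32) x cols[14,16) = 8x2
Op 7 cut(0, 0): punch at orig (24,14); cuts so far [(24, 14), (24, 15)]; region rows[24,32) x cols[14,16) = 8x2
Unfold 1 (reflect across h@24): 4 holes -> [(23, 14), (23, 15), (24, 14), (24, 15)]
Unfold 2 (reflect across v@14): 8 holes -> [(23, 12), (23, 13), (23, 14), (23, 15), (24, 12), (24, 13), (24, 14), (24, 15)]
Unfold 3 (reflect across v@12): 16 holes -> [(23, 8), (23, 9), (23, 10), (23, 11), (23, 12), (23, 13), (23, 14), (23, 15), (24, 8), (24, 9), (24, 10), (24, 11), (24, 12), (24, 13), (24, 14), (24, 15)]
Unfold 4 (reflect across v@8): 32 holes -> [(23, 0), (23, 1), (23, 2), (23, 3), (23, 4), (23, 5), (23, 6), (23, 7), (23, 8), (23, 9), (23, 10), (23, 11), (23, 12), (23, 13), (23, 14), (23, 15), (24, 0), (24, 1), (24, 2), (24, 3), (24, 4), (24, 5), (24, 6), (24, 7), (24, 8), (24, 9), (24, 10), (24, 11), (24, 12), (24, 13), (24, 14), (24, 15)]
Unfold 5 (reflect across h@16): 64 holes -> [(7, 0), (7, 1), (7, 2), (7, 3), (7, 4), (7, 5), (7, 6), (7, 7), (7, 8), (7, 9), (7, 10), (7, 11), (7, 12), (7, 13), (7, 14), (7, 15), (8, 0), (8, 1), (8, 2), (8, 3), (8, 4), (8, 5), (8, 6), (8, 7), (8, 8), (8, 9), (8, 10), (8, 11), (8, 12), (8, 13), (8, 14), (8, 15), (23, 0), (23, 1), (23, 2), (23, 3), (23, 4), (23, 5), (23, 6), (23, 7), (23, 8), (23, 9), (23, 10), (23, 11), (23, 12), (23, 13), (23, 14), (23, 15), (24, 0), (24, 1), (24, 2), (24, 3), (24, 4), (24, 5), (24, 6), (24, 7), (24, 8), (24, 9), (24, 10), (24, 11), (24, 12), (24, 13), (24, 14), (24, 15)]

Answer: 64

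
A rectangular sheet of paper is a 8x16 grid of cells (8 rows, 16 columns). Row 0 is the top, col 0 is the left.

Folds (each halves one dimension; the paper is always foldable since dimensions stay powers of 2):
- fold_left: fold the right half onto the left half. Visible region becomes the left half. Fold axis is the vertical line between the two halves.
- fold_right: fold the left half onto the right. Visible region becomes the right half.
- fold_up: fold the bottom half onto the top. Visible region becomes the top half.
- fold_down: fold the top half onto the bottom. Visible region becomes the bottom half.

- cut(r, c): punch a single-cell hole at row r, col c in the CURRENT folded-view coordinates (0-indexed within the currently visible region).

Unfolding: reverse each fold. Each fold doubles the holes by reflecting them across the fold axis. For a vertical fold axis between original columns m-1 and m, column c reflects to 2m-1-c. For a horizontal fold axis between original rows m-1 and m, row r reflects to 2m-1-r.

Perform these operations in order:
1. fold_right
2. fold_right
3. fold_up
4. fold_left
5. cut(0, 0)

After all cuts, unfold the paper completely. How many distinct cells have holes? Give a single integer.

Op 1 fold_right: fold axis v@8; visible region now rows[0,8) x cols[8,16) = 8x8
Op 2 fold_right: fold axis v@12; visible region now rows[0,8) x cols[12,16) = 8x4
Op 3 fold_up: fold axis h@4; visible region now rows[0,4) x cols[12,16) = 4x4
Op 4 fold_left: fold axis v@14; visible region now rows[0,4) x cols[12,14) = 4x2
Op 5 cut(0, 0): punch at orig (0,12); cuts so far [(0, 12)]; region rows[0,4) x cols[12,14) = 4x2
Unfold 1 (reflect across v@14): 2 holes -> [(0, 12), (0, 15)]
Unfold 2 (reflect across h@4): 4 holes -> [(0, 12), (0, 15), (7, 12), (7, 15)]
Unfold 3 (reflect across v@12): 8 holes -> [(0, 8), (0, 11), (0, 12), (0, 15), (7, 8), (7, 11), (7, 12), (7, 15)]
Unfold 4 (reflect across v@8): 16 holes -> [(0, 0), (0, 3), (0, 4), (0, 7), (0, 8), (0, 11), (0, 12), (0, 15), (7, 0), (7, 3), (7, 4), (7, 7), (7, 8), (7, 11), (7, 12), (7, 15)]

Answer: 16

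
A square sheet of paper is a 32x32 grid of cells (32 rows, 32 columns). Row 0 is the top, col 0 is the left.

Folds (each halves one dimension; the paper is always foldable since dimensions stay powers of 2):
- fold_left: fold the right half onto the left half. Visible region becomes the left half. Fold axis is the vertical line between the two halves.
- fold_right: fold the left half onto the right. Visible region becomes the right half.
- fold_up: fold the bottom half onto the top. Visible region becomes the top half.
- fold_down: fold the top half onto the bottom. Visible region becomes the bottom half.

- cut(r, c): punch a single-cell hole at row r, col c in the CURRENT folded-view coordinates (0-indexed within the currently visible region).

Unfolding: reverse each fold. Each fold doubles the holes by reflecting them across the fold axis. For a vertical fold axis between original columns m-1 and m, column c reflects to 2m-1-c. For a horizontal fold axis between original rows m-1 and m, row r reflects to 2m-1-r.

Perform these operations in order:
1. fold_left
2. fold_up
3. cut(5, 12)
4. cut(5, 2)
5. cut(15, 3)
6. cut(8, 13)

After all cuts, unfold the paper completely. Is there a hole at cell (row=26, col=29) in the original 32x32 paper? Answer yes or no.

Op 1 fold_left: fold axis v@16; visible region now rows[0,32) x cols[0,16) = 32x16
Op 2 fold_up: fold axis h@16; visible region now rows[0,16) x cols[0,16) = 16x16
Op 3 cut(5, 12): punch at orig (5,12); cuts so far [(5, 12)]; region rows[0,16) x cols[0,16) = 16x16
Op 4 cut(5, 2): punch at orig (5,2); cuts so far [(5, 2), (5, 12)]; region rows[0,16) x cols[0,16) = 16x16
Op 5 cut(15, 3): punch at orig (15,3); cuts so far [(5, 2), (5, 12), (15, 3)]; region rows[0,16) x cols[0,16) = 16x16
Op 6 cut(8, 13): punch at orig (8,13); cuts so far [(5, 2), (5, 12), (8, 13), (15, 3)]; region rows[0,16) x cols[0,16) = 16x16
Unfold 1 (reflect across h@16): 8 holes -> [(5, 2), (5, 12), (8, 13), (15, 3), (16, 3), (23, 13), (26, 2), (26, 12)]
Unfold 2 (reflect across v@16): 16 holes -> [(5, 2), (5, 12), (5, 19), (5, 29), (8, 13), (8, 18), (15, 3), (15, 28), (16, 3), (16, 28), (23, 13), (23, 18), (26, 2), (26, 12), (26, 19), (26, 29)]
Holes: [(5, 2), (5, 12), (5, 19), (5, 29), (8, 13), (8, 18), (15, 3), (15, 28), (16, 3), (16, 28), (23, 13), (23, 18), (26, 2), (26, 12), (26, 19), (26, 29)]

Answer: yes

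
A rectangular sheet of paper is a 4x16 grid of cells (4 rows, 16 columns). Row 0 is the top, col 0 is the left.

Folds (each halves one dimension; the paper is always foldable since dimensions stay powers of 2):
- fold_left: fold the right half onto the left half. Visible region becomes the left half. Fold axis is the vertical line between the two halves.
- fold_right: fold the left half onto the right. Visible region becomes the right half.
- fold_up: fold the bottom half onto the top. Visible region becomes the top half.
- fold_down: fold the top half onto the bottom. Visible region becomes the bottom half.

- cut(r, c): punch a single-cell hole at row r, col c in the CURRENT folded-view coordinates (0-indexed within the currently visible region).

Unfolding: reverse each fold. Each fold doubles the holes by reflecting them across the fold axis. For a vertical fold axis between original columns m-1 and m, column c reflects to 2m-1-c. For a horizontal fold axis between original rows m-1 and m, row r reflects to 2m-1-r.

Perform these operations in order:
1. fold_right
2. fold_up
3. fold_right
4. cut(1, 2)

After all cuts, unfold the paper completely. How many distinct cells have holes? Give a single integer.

Op 1 fold_right: fold axis v@8; visible region now rows[0,4) x cols[8,16) = 4x8
Op 2 fold_up: fold axis h@2; visible region now rows[0,2) x cols[8,16) = 2x8
Op 3 fold_right: fold axis v@12; visible region now rows[0,2) x cols[12,16) = 2x4
Op 4 cut(1, 2): punch at orig (1,14); cuts so far [(1, 14)]; region rows[0,2) x cols[12,16) = 2x4
Unfold 1 (reflect across v@12): 2 holes -> [(1, 9), (1, 14)]
Unfold 2 (reflect across h@2): 4 holes -> [(1, 9), (1, 14), (2, 9), (2, 14)]
Unfold 3 (reflect across v@8): 8 holes -> [(1, 1), (1, 6), (1, 9), (1, 14), (2, 1), (2, 6), (2, 9), (2, 14)]

Answer: 8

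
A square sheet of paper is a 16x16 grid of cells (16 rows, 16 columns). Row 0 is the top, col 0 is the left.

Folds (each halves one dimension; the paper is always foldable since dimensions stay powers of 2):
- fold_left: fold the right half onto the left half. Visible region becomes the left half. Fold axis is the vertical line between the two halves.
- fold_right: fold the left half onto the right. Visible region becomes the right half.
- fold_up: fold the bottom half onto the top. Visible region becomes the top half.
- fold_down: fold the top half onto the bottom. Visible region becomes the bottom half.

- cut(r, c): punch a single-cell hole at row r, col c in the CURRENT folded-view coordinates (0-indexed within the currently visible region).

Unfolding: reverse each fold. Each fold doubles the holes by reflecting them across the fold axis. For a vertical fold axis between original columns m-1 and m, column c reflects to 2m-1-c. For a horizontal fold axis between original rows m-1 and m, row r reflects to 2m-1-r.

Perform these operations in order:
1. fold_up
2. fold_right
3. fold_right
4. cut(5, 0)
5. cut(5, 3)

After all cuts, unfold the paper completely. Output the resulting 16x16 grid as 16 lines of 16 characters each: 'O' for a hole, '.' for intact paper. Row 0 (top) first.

Answer: ................
................
................
................
................
O..OO..OO..OO..O
................
................
................
................
O..OO..OO..OO..O
................
................
................
................
................

Derivation:
Op 1 fold_up: fold axis h@8; visible region now rows[0,8) x cols[0,16) = 8x16
Op 2 fold_right: fold axis v@8; visible region now rows[0,8) x cols[8,16) = 8x8
Op 3 fold_right: fold axis v@12; visible region now rows[0,8) x cols[12,16) = 8x4
Op 4 cut(5, 0): punch at orig (5,12); cuts so far [(5, 12)]; region rows[0,8) x cols[12,16) = 8x4
Op 5 cut(5, 3): punch at orig (5,15); cuts so far [(5, 12), (5, 15)]; region rows[0,8) x cols[12,16) = 8x4
Unfold 1 (reflect across v@12): 4 holes -> [(5, 8), (5, 11), (5, 12), (5, 15)]
Unfold 2 (reflect across v@8): 8 holes -> [(5, 0), (5, 3), (5, 4), (5, 7), (5, 8), (5, 11), (5, 12), (5, 15)]
Unfold 3 (reflect across h@8): 16 holes -> [(5, 0), (5, 3), (5, 4), (5, 7), (5, 8), (5, 11), (5, 12), (5, 15), (10, 0), (10, 3), (10, 4), (10, 7), (10, 8), (10, 11), (10, 12), (10, 15)]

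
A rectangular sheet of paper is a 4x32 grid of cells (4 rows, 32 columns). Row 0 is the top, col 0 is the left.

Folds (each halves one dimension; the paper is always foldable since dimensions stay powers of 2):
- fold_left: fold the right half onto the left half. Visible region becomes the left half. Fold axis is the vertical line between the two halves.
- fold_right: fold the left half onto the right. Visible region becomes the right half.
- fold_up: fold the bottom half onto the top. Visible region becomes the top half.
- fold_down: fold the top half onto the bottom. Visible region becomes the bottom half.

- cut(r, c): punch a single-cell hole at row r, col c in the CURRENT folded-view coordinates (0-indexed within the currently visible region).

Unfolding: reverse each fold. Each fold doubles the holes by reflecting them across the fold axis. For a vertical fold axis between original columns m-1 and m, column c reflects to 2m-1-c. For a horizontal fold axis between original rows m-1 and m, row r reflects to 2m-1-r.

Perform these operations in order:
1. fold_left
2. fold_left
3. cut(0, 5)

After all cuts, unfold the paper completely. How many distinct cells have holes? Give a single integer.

Answer: 4

Derivation:
Op 1 fold_left: fold axis v@16; visible region now rows[0,4) x cols[0,16) = 4x16
Op 2 fold_left: fold axis v@8; visible region now rows[0,4) x cols[0,8) = 4x8
Op 3 cut(0, 5): punch at orig (0,5); cuts so far [(0, 5)]; region rows[0,4) x cols[0,8) = 4x8
Unfold 1 (reflect across v@8): 2 holes -> [(0, 5), (0, 10)]
Unfold 2 (reflect across v@16): 4 holes -> [(0, 5), (0, 10), (0, 21), (0, 26)]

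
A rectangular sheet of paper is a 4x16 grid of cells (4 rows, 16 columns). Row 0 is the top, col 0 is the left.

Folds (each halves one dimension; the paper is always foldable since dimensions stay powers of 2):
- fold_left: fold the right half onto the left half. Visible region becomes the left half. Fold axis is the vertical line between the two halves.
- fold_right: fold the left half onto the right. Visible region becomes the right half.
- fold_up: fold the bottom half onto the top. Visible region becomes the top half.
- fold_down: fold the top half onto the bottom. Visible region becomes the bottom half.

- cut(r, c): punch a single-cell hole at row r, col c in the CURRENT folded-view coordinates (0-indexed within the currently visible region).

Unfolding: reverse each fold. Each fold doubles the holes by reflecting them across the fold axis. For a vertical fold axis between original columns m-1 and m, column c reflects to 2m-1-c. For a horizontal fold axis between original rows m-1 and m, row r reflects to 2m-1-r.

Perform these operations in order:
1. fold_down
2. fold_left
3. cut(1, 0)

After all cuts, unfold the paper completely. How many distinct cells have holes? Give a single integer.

Answer: 4

Derivation:
Op 1 fold_down: fold axis h@2; visible region now rows[2,4) x cols[0,16) = 2x16
Op 2 fold_left: fold axis v@8; visible region now rows[2,4) x cols[0,8) = 2x8
Op 3 cut(1, 0): punch at orig (3,0); cuts so far [(3, 0)]; region rows[2,4) x cols[0,8) = 2x8
Unfold 1 (reflect across v@8): 2 holes -> [(3, 0), (3, 15)]
Unfold 2 (reflect across h@2): 4 holes -> [(0, 0), (0, 15), (3, 0), (3, 15)]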